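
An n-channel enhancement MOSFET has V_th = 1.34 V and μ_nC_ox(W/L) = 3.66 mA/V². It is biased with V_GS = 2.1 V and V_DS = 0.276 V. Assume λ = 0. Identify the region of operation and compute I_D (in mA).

V_ov = V_GS − V_th = 2.1 − 1.34 = 0.76 V.
Since V_DS = 0.276 V < V_ov = 0.76 V, the device is in the triode region.
I_D = k_n [V_ov · V_DS − ½ V_DS²] = 3.66 × [0.76 × 0.276 − 0.5 × 0.276²] = 0.628 mA.

Triode; I_D = 0.628 mA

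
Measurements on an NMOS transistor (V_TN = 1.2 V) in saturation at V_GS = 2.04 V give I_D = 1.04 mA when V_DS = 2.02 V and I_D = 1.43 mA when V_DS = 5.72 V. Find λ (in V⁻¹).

λ = 0.127 V⁻¹

With V_GS fixed, I_D ∝ (1 + λ V_DS) in saturation, so I_D2/I_D1 = (1 + λ V_DS2)/(1 + λ V_DS1).
1.43/1.04 = 1.375 = (1 + 5.72 λ)/(1 + 2.02 λ).
Solving: λ (I_D1 V_DS2 − I_D2 V_DS1) = I_D2 − I_D1, so λ = (1.43 − 1.04) / (1.04 × 5.72 − 1.43 × 2.02) = 0.39 / 3.06 = 0.127 V⁻¹.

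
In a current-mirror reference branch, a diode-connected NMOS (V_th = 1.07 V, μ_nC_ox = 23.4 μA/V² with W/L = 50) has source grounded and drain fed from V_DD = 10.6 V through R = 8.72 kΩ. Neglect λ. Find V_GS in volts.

With gate tied to drain, V_GS = V_DS ≥ V_GS − V_th, so the device is in saturation.
k_n = μ_nC_ox · (W/L) = 1.17 mA/V².
KCL at the drain: ½ k_n (V_GS − V_th)² = (V_DD − V_GS)/R.
Let x = V_GS − 1.07. Then 5.1 x² + x − 9.53 = 0, giving x = 1.27 V (positive root), so V_GS = 2.34 V.
I_D = (V_DD − V_GS)/R = (10.6 − 2.34) / 8.72 = 0.947 mA.

V_GS = 2.34 V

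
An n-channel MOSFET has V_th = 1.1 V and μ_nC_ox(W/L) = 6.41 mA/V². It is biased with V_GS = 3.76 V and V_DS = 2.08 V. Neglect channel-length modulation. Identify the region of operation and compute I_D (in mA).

Triode; I_D = 21.6 mA

V_ov = V_GS − V_th = 3.76 − 1.1 = 2.66 V.
Since V_DS = 2.08 V < V_ov = 2.66 V, the device is in the triode region.
I_D = k_n [V_ov · V_DS − ½ V_DS²] = 6.41 × [2.66 × 2.08 − 0.5 × 2.08²] = 21.6 mA.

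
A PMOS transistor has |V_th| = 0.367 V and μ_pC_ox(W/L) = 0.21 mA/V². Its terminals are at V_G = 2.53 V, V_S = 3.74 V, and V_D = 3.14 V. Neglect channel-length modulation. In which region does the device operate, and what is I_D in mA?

Triode; I_D = 0.0684 mA

V_SG = V_S − V_G = 3.74 − 2.53 = 1.21 V; V_SD = V_S − V_D = 3.74 − 3.14 = 0.6 V.
V_ov = V_SG − |V_th| = 1.21 − 0.367 = 0.843 V.
Since V_SD = 0.6 V < V_ov = 0.843 V, the device is in the triode region.
I_D = k_p [V_ov · V_SD − ½ V_SD²] = 0.21 × [0.843 × 0.6 − 0.5 × 0.6²] = 0.0684 mA.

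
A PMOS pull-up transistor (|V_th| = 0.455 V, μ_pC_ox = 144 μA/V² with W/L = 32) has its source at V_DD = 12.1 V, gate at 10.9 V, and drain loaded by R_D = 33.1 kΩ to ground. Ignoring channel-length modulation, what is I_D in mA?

V_SG = V_DD − V_G = 12.1 − 10.9 = 1.2 V, so V_ov = 1.2 − 0.455 = 0.745 V.
k_p = μ_pC_ox · (W/L) = 4.608 mA/V².
Assume saturation: I_D = ½ k_p V_ov² = 0.5 × 4.608 × 0.745² = 1.28 mA, giving V_SD = V_DD − I_D R_D = 12.1 − 1.28 × 33.1 = -30.2 V.
But -30.2 V < V_ov = 0.745 V, so the device is actually in triode.
In triode I_D = k_p[V_ov V_SD − ½ V_SD²] and I_D = (V_DD − V_SD)/R_D. Equating: 76.3 V_SD² − 114.6 V_SD + 12.1 = 0, giving V_SD = 0.114 V (the root below V_ov).
I_D = (12.1 − 0.114) / 33.1 = 0.362 mA.

I_D = 0.362 mA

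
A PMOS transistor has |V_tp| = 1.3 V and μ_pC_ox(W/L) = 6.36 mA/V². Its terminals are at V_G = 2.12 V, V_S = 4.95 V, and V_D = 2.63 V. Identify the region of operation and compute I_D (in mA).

V_SG = V_S − V_G = 4.95 − 2.12 = 2.83 V; V_SD = V_S − V_D = 4.95 − 2.63 = 2.32 V.
V_ov = V_SG − |V_tp| = 2.83 − 1.3 = 1.53 V.
Since V_SD = 2.32 V ≥ V_ov = 1.53 V, the device is in saturation.
I_D = ½ k_p V_ov² = 0.5 × 6.36 × 1.53² = 7.44 mA.

Saturation; I_D = 7.44 mA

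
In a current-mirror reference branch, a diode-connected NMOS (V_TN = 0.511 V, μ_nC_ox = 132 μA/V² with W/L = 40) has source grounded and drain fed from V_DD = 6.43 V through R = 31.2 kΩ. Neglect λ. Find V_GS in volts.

With gate tied to drain, V_GS = V_DS ≥ V_GS − V_TN, so the device is in saturation.
k_n = μ_nC_ox · (W/L) = 5.28 mA/V².
KCL at the drain: ½ k_n (V_GS − V_TN)² = (V_DD − V_GS)/R.
Let x = V_GS − 0.511. Then 82.4 x² + x − 5.919 = 0, giving x = 0.262 V (positive root), so V_GS = 0.773 V.
I_D = (V_DD − V_GS)/R = (6.43 − 0.773) / 31.2 = 0.181 mA.

V_GS = 0.773 V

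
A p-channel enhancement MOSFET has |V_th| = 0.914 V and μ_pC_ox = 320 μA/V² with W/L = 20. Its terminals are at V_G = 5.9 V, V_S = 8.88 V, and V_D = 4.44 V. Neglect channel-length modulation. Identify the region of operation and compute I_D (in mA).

Saturation; I_D = 13.7 mA

V_SG = V_S − V_G = 8.88 − 5.9 = 2.98 V; V_SD = V_S − V_D = 8.88 − 4.44 = 4.44 V.
k_p = μ_pC_ox · (W/L) = 6.4 mA/V².
V_ov = V_SG − |V_th| = 2.98 − 0.914 = 2.07 V.
Since V_SD = 4.44 V ≥ V_ov = 2.07 V, the device is in saturation.
I_D = ½ k_p V_ov² = 0.5 × 6.4 × 2.07² = 13.7 mA.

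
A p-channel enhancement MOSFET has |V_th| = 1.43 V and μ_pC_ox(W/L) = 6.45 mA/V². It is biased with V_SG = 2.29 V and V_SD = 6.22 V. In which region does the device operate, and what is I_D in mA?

Saturation; I_D = 2.39 mA

V_ov = V_SG − |V_th| = 2.29 − 1.43 = 0.86 V.
Since V_SD = 6.22 V ≥ V_ov = 0.86 V, the device is in saturation.
I_D = ½ k_p V_ov² = 0.5 × 6.45 × 0.86² = 2.39 mA.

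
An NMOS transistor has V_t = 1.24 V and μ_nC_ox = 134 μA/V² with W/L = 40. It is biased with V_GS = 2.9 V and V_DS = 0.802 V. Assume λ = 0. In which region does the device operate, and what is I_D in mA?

k_n = μ_nC_ox · (W/L) = 5.36 mA/V².
V_ov = V_GS − V_t = 2.9 − 1.24 = 1.66 V.
Since V_DS = 0.802 V < V_ov = 1.66 V, the device is in the triode region.
I_D = k_n [V_ov · V_DS − ½ V_DS²] = 5.36 × [1.66 × 0.802 − 0.5 × 0.802²] = 5.41 mA.

Triode; I_D = 5.41 mA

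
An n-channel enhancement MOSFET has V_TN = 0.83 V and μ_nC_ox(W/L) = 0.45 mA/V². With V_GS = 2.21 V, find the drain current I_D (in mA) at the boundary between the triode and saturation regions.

I_D = 0.428 mA

At the boundary V_DS = V_ov = V_GS − V_TN = 2.21 − 0.83 = 1.38 V.
I_D = ½ k_n V_ov² = 0.5 × 0.45 × 1.38² = 0.428 mA.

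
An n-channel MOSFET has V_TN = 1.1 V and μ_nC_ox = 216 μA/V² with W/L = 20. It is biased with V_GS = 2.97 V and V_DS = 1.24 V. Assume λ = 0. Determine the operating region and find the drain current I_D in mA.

Triode; I_D = 6.70 mA

k_n = μ_nC_ox · (W/L) = 4.32 mA/V².
V_ov = V_GS − V_TN = 2.97 − 1.1 = 1.87 V.
Since V_DS = 1.24 V < V_ov = 1.87 V, the device is in the triode region.
I_D = k_n [V_ov · V_DS − ½ V_DS²] = 4.32 × [1.87 × 1.24 − 0.5 × 1.24²] = 6.7 mA.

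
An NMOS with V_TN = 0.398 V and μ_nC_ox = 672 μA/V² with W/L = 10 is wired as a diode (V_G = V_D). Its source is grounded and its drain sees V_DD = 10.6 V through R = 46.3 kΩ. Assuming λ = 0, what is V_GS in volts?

With gate tied to drain, V_GS = V_DS ≥ V_GS − V_TN, so the device is in saturation.
k_n = μ_nC_ox · (W/L) = 6.72 mA/V².
KCL at the drain: ½ k_n (V_GS − V_TN)² = (V_DD − V_GS)/R.
Let x = V_GS − 0.398. Then 156 x² + x − 10.2 = 0, giving x = 0.253 V (positive root), so V_GS = 0.651 V.
I_D = (V_DD − V_GS)/R = (10.6 − 0.651) / 46.3 = 0.215 mA.

V_GS = 0.651 V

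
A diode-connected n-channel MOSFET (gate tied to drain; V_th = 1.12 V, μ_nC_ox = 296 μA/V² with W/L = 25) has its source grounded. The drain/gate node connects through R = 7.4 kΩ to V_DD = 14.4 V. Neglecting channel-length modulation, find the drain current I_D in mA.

I_D = 1.70 mA

With gate tied to drain, V_GS = V_DS ≥ V_GS − V_th, so the device is in saturation.
k_n = μ_nC_ox · (W/L) = 7.4 mA/V².
KCL at the drain: ½ k_n (V_GS − V_th)² = (V_DD − V_GS)/R.
Let x = V_GS − 1.12. Then 27.4 x² + x − 13.28 = 0, giving x = 0.678 V (positive root), so V_GS = 1.8 V.
I_D = (V_DD − V_GS)/R = (14.4 − 1.8) / 7.4 = 1.7 mA.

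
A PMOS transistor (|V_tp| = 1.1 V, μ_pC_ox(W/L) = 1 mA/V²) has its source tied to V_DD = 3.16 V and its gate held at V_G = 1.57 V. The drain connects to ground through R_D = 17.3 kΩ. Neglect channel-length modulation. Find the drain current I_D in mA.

I_D = 0.120 mA

V_SG = V_DD − V_G = 3.16 − 1.57 = 1.59 V, so V_ov = 1.59 − 1.1 = 0.49 V.
Assume saturation: I_D = ½ k_p V_ov² = 0.5 × 1 × 0.49² = 0.12 mA, giving V_SD = V_DD − I_D R_D = 3.16 − 0.12 × 17.3 = 1.08 V.
V_SD = 1.08 V ≥ V_ov = 0.49 V, confirming saturation.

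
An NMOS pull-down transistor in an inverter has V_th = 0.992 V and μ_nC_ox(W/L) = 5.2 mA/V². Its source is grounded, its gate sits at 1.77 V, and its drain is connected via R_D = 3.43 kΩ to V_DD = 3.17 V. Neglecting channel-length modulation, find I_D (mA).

V_GS = V_G = 1.77 V, so V_ov = 1.77 − 0.992 = 0.778 V.
Assume saturation: I_D = ½ k_n V_ov² = 0.5 × 5.2 × 0.778² = 1.57 mA, giving V_DS = V_DD − I_D R_D = 3.17 − 1.57 × 3.43 = -2.23 V.
But -2.23 V < V_ov = 0.778 V, so the device is actually in triode.
In triode I_D = k_n[V_ov V_DS − ½ V_DS²] and I_D = (V_DD − V_DS)/R_D. Equating: 8.92 V_DS² − 14.88 V_DS + 3.17 = 0, giving V_DS = 0.251 V (the root below V_ov).
I_D = (3.17 − 0.251) / 3.43 = 0.851 mA.

I_D = 0.851 mA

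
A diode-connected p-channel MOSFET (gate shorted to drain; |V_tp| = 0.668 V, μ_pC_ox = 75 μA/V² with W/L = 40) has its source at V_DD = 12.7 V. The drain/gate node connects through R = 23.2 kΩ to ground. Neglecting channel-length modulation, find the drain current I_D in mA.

With gate tied to drain, V_SG = V_SD ≥ V_SG − |V_tp|, so the device is in saturation.
k_p = μ_pC_ox · (W/L) = 3 mA/V².
KCL at the drain: ½ k_p (V_SG − |V_tp|)² = (V_DD − V_SG)/R.
Let x = V_SG − 0.668. Then 34.8 x² + x − 12.03 = 0, giving x = 0.574 V (positive root), so V_SG = 1.24 V.
I_D = (V_DD − V_SG)/R = (12.7 − 1.24) / 23.2 = 0.494 mA.

I_D = 0.494 mA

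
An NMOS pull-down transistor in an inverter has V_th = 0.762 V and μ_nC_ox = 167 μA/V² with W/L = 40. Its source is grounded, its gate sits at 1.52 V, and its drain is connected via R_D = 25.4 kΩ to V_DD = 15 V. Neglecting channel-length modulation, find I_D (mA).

V_GS = V_G = 1.52 V, so V_ov = 1.52 − 0.762 = 0.758 V.
k_n = μ_nC_ox · (W/L) = 6.68 mA/V².
Assume saturation: I_D = ½ k_n V_ov² = 0.5 × 6.68 × 0.758² = 1.92 mA, giving V_DS = V_DD − I_D R_D = 15 − 1.92 × 25.4 = -33.7 V.
But -33.7 V < V_ov = 0.758 V, so the device is actually in triode.
In triode I_D = k_n[V_ov V_DS − ½ V_DS²] and I_D = (V_DD − V_DS)/R_D. Equating: 84.8 V_DS² − 129.6 V_DS + 15 = 0, giving V_DS = 0.126 V (the root below V_ov).
I_D = (15 − 0.126) / 25.4 = 0.586 mA.

I_D = 0.586 mA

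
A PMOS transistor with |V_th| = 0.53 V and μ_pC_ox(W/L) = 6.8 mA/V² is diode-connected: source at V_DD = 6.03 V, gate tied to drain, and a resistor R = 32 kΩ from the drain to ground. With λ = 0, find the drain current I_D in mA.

I_D = 0.165 mA

With gate tied to drain, V_SG = V_SD ≥ V_SG − |V_th|, so the device is in saturation.
KCL at the drain: ½ k_p (V_SG − |V_th|)² = (V_DD − V_SG)/R.
Let x = V_SG − 0.53. Then 109 x² + x − 5.5 = 0, giving x = 0.22 V (positive root), so V_SG = 0.75 V.
I_D = (V_DD − V_SG)/R = (6.03 − 0.75) / 32 = 0.165 mA.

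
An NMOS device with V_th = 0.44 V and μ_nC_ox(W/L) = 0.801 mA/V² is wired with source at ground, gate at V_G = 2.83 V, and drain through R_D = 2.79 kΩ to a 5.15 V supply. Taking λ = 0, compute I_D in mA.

V_GS = V_G = 2.83 V, so V_ov = 2.83 − 0.44 = 2.39 V.
Assume saturation: I_D = ½ k_n V_ov² = 0.5 × 0.801 × 2.39² = 2.29 mA, giving V_DS = V_DD − I_D R_D = 5.15 − 2.29 × 2.79 = -1.23 V.
But -1.23 V < V_ov = 2.39 V, so the device is actually in triode.
In triode I_D = k_n[V_ov V_DS − ½ V_DS²] and I_D = (V_DD − V_DS)/R_D. Equating: 1.12 V_DS² − 6.341 V_DS + 5.15 = 0, giving V_DS = 0.982 V (the root below V_ov).
I_D = (5.15 − 0.982) / 2.79 = 1.49 mA.

I_D = 1.49 mA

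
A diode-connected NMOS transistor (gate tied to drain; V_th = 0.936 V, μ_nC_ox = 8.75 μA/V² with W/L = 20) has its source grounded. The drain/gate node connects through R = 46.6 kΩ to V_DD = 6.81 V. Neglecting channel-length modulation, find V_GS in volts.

With gate tied to drain, V_GS = V_DS ≥ V_GS − V_th, so the device is in saturation.
k_n = μ_nC_ox · (W/L) = 0.175 mA/V².
KCL at the drain: ½ k_n (V_GS − V_th)² = (V_DD − V_GS)/R.
Let x = V_GS − 0.936. Then 4.08 x² + x − 5.874 = 0, giving x = 1.08 V (positive root), so V_GS = 2.02 V.
I_D = (V_DD − V_GS)/R = (6.81 − 2.02) / 46.6 = 0.103 mA.

V_GS = 2.02 V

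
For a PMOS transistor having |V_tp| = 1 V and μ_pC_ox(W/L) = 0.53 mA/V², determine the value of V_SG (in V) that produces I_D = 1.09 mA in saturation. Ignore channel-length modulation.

In saturation I_D = ½ k_p (V_SG − |V_tp|)², so V_SG − |V_tp| = √(2 I_D / k_p) = √(2 × 1.09 / 0.53) = 2.03 V.
V_SG = 1 + 2.03 = 3.03 V.

V_SG = 3.03 V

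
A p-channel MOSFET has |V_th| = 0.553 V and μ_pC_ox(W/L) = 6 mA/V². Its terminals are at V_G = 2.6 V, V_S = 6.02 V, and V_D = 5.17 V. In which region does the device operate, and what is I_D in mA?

V_SG = V_S − V_G = 6.02 − 2.6 = 3.42 V; V_SD = V_S − V_D = 6.02 − 5.17 = 0.85 V.
V_ov = V_SG − |V_th| = 3.42 − 0.553 = 2.87 V.
Since V_SD = 0.85 V < V_ov = 2.87 V, the device is in the triode region.
I_D = k_p [V_ov · V_SD − ½ V_SD²] = 6 × [2.87 × 0.85 − 0.5 × 0.85²] = 12.5 mA.

Triode; I_D = 12.5 mA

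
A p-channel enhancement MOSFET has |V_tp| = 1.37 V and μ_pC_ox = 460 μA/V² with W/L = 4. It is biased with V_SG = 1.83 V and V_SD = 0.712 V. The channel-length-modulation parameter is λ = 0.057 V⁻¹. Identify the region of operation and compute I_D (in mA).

k_p = μ_pC_ox · (W/L) = 1.84 mA/V².
V_ov = V_SG − |V_tp| = 1.83 − 1.37 = 0.46 V.
Since V_SD = 0.712 V ≥ V_ov = 0.46 V, the device is in saturation.
I_D = ½ k_p V_ov² (1 + λ V_SD) = 0.5 × 1.84 × 0.46² × (1 + 0.057 × 0.712) = 0.203 mA.

Saturation; I_D = 0.203 mA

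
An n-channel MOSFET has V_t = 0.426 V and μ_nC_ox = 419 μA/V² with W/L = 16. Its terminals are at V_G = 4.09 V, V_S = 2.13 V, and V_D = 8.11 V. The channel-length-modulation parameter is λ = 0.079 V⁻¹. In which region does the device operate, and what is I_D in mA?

Saturation; I_D = 11.6 mA

V_GS = V_G − V_S = 4.09 − 2.13 = 1.96 V; V_DS = V_D − V_S = 8.11 − 2.13 = 5.98 V.
k_n = μ_nC_ox · (W/L) = 6.704 mA/V².
V_ov = V_GS − V_t = 1.96 − 0.426 = 1.53 V.
Since V_DS = 5.98 V ≥ V_ov = 1.53 V, the device is in saturation.
I_D = ½ k_n V_ov² (1 + λ V_DS) = 0.5 × 6.704 × 1.53² × (1 + 0.079 × 5.98) = 11.6 mA.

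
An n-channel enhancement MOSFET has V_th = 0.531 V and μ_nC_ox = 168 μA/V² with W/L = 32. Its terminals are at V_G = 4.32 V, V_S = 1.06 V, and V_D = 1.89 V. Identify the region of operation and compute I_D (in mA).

V_GS = V_G − V_S = 4.32 − 1.06 = 3.26 V; V_DS = V_D − V_S = 1.89 − 1.06 = 0.83 V.
k_n = μ_nC_ox · (W/L) = 5.376 mA/V².
V_ov = V_GS − V_th = 3.26 − 0.531 = 2.73 V.
Since V_DS = 0.83 V < V_ov = 2.73 V, the device is in the triode region.
I_D = k_n [V_ov · V_DS − ½ V_DS²] = 5.376 × [2.73 × 0.83 − 0.5 × 0.83²] = 10.3 mA.

Triode; I_D = 10.3 mA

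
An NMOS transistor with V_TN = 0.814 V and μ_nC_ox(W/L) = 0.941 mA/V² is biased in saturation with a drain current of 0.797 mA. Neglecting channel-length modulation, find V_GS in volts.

In saturation I_D = ½ k_n (V_GS − V_TN)², so V_GS − V_TN = √(2 I_D / k_n) = √(2 × 0.797 / 0.941) = 1.3 V.
V_GS = 0.814 + 1.3 = 2.12 V.

V_GS = 2.12 V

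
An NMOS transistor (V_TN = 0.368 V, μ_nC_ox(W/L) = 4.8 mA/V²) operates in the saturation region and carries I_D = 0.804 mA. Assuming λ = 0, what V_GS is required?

V_GS = 0.947 V

In saturation I_D = ½ k_n (V_GS − V_TN)², so V_GS − V_TN = √(2 I_D / k_n) = √(2 × 0.804 / 4.8) = 0.579 V.
V_GS = 0.368 + 0.579 = 0.947 V.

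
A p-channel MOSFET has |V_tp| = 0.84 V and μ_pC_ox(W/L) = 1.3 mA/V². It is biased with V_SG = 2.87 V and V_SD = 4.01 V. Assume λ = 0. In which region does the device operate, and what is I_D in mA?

Saturation; I_D = 2.68 mA

V_ov = V_SG − |V_tp| = 2.87 − 0.84 = 2.03 V.
Since V_SD = 4.01 V ≥ V_ov = 2.03 V, the device is in saturation.
I_D = ½ k_p V_ov² = 0.5 × 1.3 × 2.03² = 2.68 mA.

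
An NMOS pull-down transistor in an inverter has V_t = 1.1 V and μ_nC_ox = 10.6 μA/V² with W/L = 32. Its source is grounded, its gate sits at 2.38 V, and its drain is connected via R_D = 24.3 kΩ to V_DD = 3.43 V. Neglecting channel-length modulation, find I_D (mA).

I_D = 0.127 mA

V_GS = V_G = 2.38 V, so V_ov = 2.38 − 1.1 = 1.28 V.
k_n = μ_nC_ox · (W/L) = 0.3392 mA/V².
Assume saturation: I_D = ½ k_n V_ov² = 0.5 × 0.3392 × 1.28² = 0.278 mA, giving V_DS = V_DD − I_D R_D = 3.43 − 0.278 × 24.3 = -3.32 V.
But -3.32 V < V_ov = 1.28 V, so the device is actually in triode.
In triode I_D = k_n[V_ov V_DS − ½ V_DS²] and I_D = (V_DD − V_DS)/R_D. Equating: 4.12 V_DS² − 11.55 V_DS + 3.43 = 0, giving V_DS = 0.338 V (the root below V_ov).
I_D = (3.43 − 0.338) / 24.3 = 0.127 mA.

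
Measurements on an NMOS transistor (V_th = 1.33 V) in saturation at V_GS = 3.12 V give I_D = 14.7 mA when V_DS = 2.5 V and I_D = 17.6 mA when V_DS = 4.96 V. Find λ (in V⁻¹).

With V_GS fixed, I_D ∝ (1 + λ V_DS) in saturation, so I_D2/I_D1 = (1 + λ V_DS2)/(1 + λ V_DS1).
17.6/14.7 = 1.197 = (1 + 4.96 λ)/(1 + 2.5 λ).
Solving: λ (I_D1 V_DS2 − I_D2 V_DS1) = I_D2 − I_D1, so λ = (17.6 − 14.7) / (14.7 × 4.96 − 17.6 × 2.5) = 2.9 / 28.9 = 0.1 V⁻¹.

λ = 0.100 V⁻¹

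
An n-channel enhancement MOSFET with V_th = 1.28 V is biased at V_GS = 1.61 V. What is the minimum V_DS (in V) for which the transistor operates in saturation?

The boundary between triode and saturation is V_DS = V_GS − V_th = V_ov.
V_ov = 1.61 − 1.28 = 0.33 V.

V_DS,sat = 0.330 V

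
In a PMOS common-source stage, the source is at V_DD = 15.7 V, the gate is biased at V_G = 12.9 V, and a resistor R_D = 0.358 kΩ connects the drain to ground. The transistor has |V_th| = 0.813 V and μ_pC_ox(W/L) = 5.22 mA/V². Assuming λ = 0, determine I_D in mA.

V_SG = V_DD − V_G = 15.7 − 12.9 = 2.8 V, so V_ov = 2.8 − 0.813 = 1.99 V.
Assume saturation: I_D = ½ k_p V_ov² = 0.5 × 5.22 × 1.99² = 10.3 mA, giving V_SD = V_DD − I_D R_D = 15.7 − 10.3 × 0.358 = 12 V.
V_SD = 12 V ≥ V_ov = 1.99 V, confirming saturation.

I_D = 10.3 mA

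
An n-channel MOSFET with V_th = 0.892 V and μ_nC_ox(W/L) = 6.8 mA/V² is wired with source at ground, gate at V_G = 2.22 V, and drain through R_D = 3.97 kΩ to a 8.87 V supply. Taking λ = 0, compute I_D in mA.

V_GS = V_G = 2.22 V, so V_ov = 2.22 − 0.892 = 1.33 V.
Assume saturation: I_D = ½ k_n V_ov² = 0.5 × 6.8 × 1.33² = 6 mA, giving V_DS = V_DD − I_D R_D = 8.87 − 6 × 3.97 = -14.9 V.
But -14.9 V < V_ov = 1.33 V, so the device is actually in triode.
In triode I_D = k_n[V_ov V_DS − ½ V_DS²] and I_D = (V_DD − V_DS)/R_D. Equating: 13.5 V_DS² − 36.85 V_DS + 8.87 = 0, giving V_DS = 0.267 V (the root below V_ov).
I_D = (8.87 − 0.267) / 3.97 = 2.17 mA.

I_D = 2.17 mA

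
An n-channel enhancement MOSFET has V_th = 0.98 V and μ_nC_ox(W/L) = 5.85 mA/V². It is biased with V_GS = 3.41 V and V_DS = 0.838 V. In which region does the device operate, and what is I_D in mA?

Triode; I_D = 9.86 mA

V_ov = V_GS − V_th = 3.41 − 0.98 = 2.43 V.
Since V_DS = 0.838 V < V_ov = 2.43 V, the device is in the triode region.
I_D = k_n [V_ov · V_DS − ½ V_DS²] = 5.85 × [2.43 × 0.838 − 0.5 × 0.838²] = 9.86 mA.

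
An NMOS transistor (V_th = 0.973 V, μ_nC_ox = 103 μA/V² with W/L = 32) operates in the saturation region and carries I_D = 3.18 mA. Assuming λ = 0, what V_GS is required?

V_GS = 2.36 V

k_n = μ_nC_ox · (W/L) = 3.296 mA/V².
In saturation I_D = ½ k_n (V_GS − V_th)², so V_GS − V_th = √(2 I_D / k_n) = √(2 × 3.18 / 3.296) = 1.39 V.
V_GS = 0.973 + 1.39 = 2.36 V.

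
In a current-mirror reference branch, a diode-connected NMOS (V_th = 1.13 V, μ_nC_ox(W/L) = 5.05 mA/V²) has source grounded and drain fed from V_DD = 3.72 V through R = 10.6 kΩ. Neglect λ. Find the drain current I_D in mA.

I_D = 0.217 mA

With gate tied to drain, V_GS = V_DS ≥ V_GS − V_th, so the device is in saturation.
KCL at the drain: ½ k_n (V_GS − V_th)² = (V_DD − V_GS)/R.
Let x = V_GS − 1.13. Then 26.8 x² + x − 2.59 = 0, giving x = 0.293 V (positive root), so V_GS = 1.42 V.
I_D = (V_DD − V_GS)/R = (3.72 − 1.42) / 10.6 = 0.217 mA.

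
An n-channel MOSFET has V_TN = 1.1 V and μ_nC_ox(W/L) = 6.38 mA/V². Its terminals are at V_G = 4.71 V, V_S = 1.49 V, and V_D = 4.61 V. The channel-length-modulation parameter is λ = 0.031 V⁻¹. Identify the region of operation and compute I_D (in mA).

Saturation; I_D = 15.7 mA

V_GS = V_G − V_S = 4.71 − 1.49 = 3.22 V; V_DS = V_D − V_S = 4.61 − 1.49 = 3.12 V.
V_ov = V_GS − V_TN = 3.22 − 1.1 = 2.12 V.
Since V_DS = 3.12 V ≥ V_ov = 2.12 V, the device is in saturation.
I_D = ½ k_n V_ov² (1 + λ V_DS) = 0.5 × 6.38 × 2.12² × (1 + 0.031 × 3.12) = 15.7 mA.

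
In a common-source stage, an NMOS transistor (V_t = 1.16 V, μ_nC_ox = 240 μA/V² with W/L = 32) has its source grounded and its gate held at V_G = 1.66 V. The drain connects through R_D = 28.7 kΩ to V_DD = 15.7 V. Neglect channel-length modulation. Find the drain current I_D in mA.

V_GS = V_G = 1.66 V, so V_ov = 1.66 − 1.16 = 0.5 V.
k_n = μ_nC_ox · (W/L) = 7.68 mA/V².
Assume saturation: I_D = ½ k_n V_ov² = 0.5 × 7.68 × 0.5² = 0.96 mA, giving V_DS = V_DD − I_D R_D = 15.7 − 0.96 × 28.7 = -11.9 V.
But -11.9 V < V_ov = 0.5 V, so the device is actually in triode.
In triode I_D = k_n[V_ov V_DS − ½ V_DS²] and I_D = (V_DD − V_DS)/R_D. Equating: 110 V_DS² − 111.2 V_DS + 15.7 = 0, giving V_DS = 0.17 V (the root below V_ov).
I_D = (15.7 − 0.17) / 28.7 = 0.541 mA.

I_D = 0.541 mA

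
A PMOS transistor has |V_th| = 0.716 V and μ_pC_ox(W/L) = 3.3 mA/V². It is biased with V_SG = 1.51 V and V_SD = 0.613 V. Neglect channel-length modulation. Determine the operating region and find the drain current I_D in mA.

V_ov = V_SG − |V_th| = 1.51 − 0.716 = 0.794 V.
Since V_SD = 0.613 V < V_ov = 0.794 V, the device is in the triode region.
I_D = k_p [V_ov · V_SD − ½ V_SD²] = 3.3 × [0.794 × 0.613 − 0.5 × 0.613²] = 0.986 mA.

Triode; I_D = 0.986 mA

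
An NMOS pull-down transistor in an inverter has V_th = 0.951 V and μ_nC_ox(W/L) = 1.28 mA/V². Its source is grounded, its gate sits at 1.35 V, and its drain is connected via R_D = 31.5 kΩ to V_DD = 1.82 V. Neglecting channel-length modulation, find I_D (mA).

V_GS = V_G = 1.35 V, so V_ov = 1.35 − 0.951 = 0.399 V.
Assume saturation: I_D = ½ k_n V_ov² = 0.5 × 1.28 × 0.399² = 0.102 mA, giving V_DS = V_DD − I_D R_D = 1.82 − 0.102 × 31.5 = -1.39 V.
But -1.39 V < V_ov = 0.399 V, so the device is actually in triode.
In triode I_D = k_n[V_ov V_DS − ½ V_DS²] and I_D = (V_DD − V_DS)/R_D. Equating: 20.2 V_DS² − 17.09 V_DS + 1.82 = 0, giving V_DS = 0.125 V (the root below V_ov).
I_D = (1.82 − 0.125) / 31.5 = 0.0538 mA.

I_D = 0.0538 mA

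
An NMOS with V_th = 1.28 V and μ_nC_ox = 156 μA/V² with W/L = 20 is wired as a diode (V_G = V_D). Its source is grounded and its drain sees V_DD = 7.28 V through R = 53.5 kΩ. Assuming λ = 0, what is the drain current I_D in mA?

With gate tied to drain, V_GS = V_DS ≥ V_GS − V_th, so the device is in saturation.
k_n = μ_nC_ox · (W/L) = 3.12 mA/V².
KCL at the drain: ½ k_n (V_GS − V_th)² = (V_DD − V_GS)/R.
Let x = V_GS − 1.28. Then 83.5 x² + x − 6 = 0, giving x = 0.262 V (positive root), so V_GS = 1.54 V.
I_D = (V_DD − V_GS)/R = (7.28 − 1.54) / 53.5 = 0.107 mA.

I_D = 0.107 mA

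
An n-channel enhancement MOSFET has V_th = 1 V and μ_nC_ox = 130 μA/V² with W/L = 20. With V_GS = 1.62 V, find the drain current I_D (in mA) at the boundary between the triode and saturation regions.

At the boundary V_DS = V_ov = V_GS − V_th = 1.62 − 1 = 0.62 V.
k_n = μ_nC_ox · (W/L) = 2.6 mA/V².
I_D = ½ k_n V_ov² = 0.5 × 2.6 × 0.62² = 0.5 mA.

I_D = 0.500 mA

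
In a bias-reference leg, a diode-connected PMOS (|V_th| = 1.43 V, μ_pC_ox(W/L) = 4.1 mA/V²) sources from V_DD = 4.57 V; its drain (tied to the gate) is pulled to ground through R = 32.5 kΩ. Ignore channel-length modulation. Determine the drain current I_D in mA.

With gate tied to drain, V_SG = V_SD ≥ V_SG − |V_th|, so the device is in saturation.
KCL at the drain: ½ k_p (V_SG − |V_th|)² = (V_DD − V_SG)/R.
Let x = V_SG − 1.43. Then 66.6 x² + x − 3.14 = 0, giving x = 0.21 V (positive root), so V_SG = 1.64 V.
I_D = (V_DD − V_SG)/R = (4.57 − 1.64) / 32.5 = 0.0902 mA.

I_D = 0.0902 mA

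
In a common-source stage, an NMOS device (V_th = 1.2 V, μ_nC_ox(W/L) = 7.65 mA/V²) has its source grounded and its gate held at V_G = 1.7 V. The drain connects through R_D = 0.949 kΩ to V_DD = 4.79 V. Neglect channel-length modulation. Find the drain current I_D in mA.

I_D = 0.956 mA

V_GS = V_G = 1.7 V, so V_ov = 1.7 − 1.2 = 0.5 V.
Assume saturation: I_D = ½ k_n V_ov² = 0.5 × 7.65 × 0.5² = 0.956 mA, giving V_DS = V_DD − I_D R_D = 4.79 − 0.956 × 0.949 = 3.88 V.
V_DS = 3.88 V ≥ V_ov = 0.5 V, confirming saturation.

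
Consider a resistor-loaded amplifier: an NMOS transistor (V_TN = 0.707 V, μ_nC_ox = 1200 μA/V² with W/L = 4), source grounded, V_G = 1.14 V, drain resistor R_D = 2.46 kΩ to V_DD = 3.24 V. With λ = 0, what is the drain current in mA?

V_GS = V_G = 1.14 V, so V_ov = 1.14 − 0.707 = 0.433 V.
k_n = μ_nC_ox · (W/L) = 4.8 mA/V².
Assume saturation: I_D = ½ k_n V_ov² = 0.5 × 4.8 × 0.433² = 0.45 mA, giving V_DS = V_DD − I_D R_D = 3.24 − 0.45 × 2.46 = 2.13 V.
V_DS = 2.13 V ≥ V_ov = 0.433 V, confirming saturation.

I_D = 0.450 mA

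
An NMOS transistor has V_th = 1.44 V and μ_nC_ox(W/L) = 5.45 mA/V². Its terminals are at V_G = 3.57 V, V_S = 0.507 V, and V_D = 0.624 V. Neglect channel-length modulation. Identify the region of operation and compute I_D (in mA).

V_GS = V_G − V_S = 3.57 − 0.507 = 3.06 V; V_DS = V_D − V_S = 0.624 − 0.507 = 0.117 V.
V_ov = V_GS − V_th = 3.06 − 1.44 = 1.62 V.
Since V_DS = 0.117 V < V_ov = 1.62 V, the device is in the triode region.
I_D = k_n [V_ov · V_DS − ½ V_DS²] = 5.45 × [1.62 × 0.117 − 0.5 × 0.117²] = 0.998 mA.

Triode; I_D = 0.998 mA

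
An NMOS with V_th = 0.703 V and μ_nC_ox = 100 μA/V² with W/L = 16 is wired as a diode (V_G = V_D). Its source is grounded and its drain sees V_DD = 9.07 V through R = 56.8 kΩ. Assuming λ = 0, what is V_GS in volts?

V_GS = 1.12 V

With gate tied to drain, V_GS = V_DS ≥ V_GS − V_th, so the device is in saturation.
k_n = μ_nC_ox · (W/L) = 1.6 mA/V².
KCL at the drain: ½ k_n (V_GS − V_th)² = (V_DD − V_GS)/R.
Let x = V_GS − 0.703. Then 45.4 x² + x − 8.367 = 0, giving x = 0.418 V (positive root), so V_GS = 1.12 V.
I_D = (V_DD − V_GS)/R = (9.07 − 1.12) / 56.8 = 0.14 mA.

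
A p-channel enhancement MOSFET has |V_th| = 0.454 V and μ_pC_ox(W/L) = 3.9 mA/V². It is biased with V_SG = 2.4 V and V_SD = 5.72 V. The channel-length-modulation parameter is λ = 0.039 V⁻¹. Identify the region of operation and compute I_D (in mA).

V_ov = V_SG − |V_th| = 2.4 − 0.454 = 1.95 V.
Since V_SD = 5.72 V ≥ V_ov = 1.95 V, the device is in saturation.
I_D = ½ k_p V_ov² (1 + λ V_SD) = 0.5 × 3.9 × 1.95² × (1 + 0.039 × 5.72) = 9.03 mA.

Saturation; I_D = 9.03 mA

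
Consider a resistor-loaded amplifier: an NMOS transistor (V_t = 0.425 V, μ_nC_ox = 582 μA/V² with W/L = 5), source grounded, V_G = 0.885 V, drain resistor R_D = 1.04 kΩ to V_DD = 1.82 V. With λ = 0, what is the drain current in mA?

V_GS = V_G = 0.885 V, so V_ov = 0.885 − 0.425 = 0.46 V.
k_n = μ_nC_ox · (W/L) = 2.91 mA/V².
Assume saturation: I_D = ½ k_n V_ov² = 0.5 × 2.91 × 0.46² = 0.308 mA, giving V_DS = V_DD − I_D R_D = 1.82 − 0.308 × 1.04 = 1.5 V.
V_DS = 1.5 V ≥ V_ov = 0.46 V, confirming saturation.

I_D = 0.308 mA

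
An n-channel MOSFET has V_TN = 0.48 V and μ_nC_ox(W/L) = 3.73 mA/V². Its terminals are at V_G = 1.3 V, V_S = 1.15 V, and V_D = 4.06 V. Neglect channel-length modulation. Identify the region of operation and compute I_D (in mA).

Cutoff; I_D = 0 mA

V_GS = V_G − V_S = 1.3 − 1.15 = 0.15 V; V_DS = V_D − V_S = 4.06 − 1.15 = 2.91 V.
V_GS = 0.15 V < V_TN = 0.48 V, so the transistor is in cutoff.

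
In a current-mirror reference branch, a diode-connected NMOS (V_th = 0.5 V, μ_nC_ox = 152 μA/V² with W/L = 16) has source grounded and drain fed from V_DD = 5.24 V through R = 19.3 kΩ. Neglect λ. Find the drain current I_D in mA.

I_D = 0.223 mA

With gate tied to drain, V_GS = V_DS ≥ V_GS − V_th, so the device is in saturation.
k_n = μ_nC_ox · (W/L) = 2.432 mA/V².
KCL at the drain: ½ k_n (V_GS − V_th)² = (V_DD − V_GS)/R.
Let x = V_GS − 0.5. Then 23.5 x² + x − 4.74 = 0, giving x = 0.429 V (positive root), so V_GS = 0.929 V.
I_D = (V_DD − V_GS)/R = (5.24 − 0.929) / 19.3 = 0.223 mA.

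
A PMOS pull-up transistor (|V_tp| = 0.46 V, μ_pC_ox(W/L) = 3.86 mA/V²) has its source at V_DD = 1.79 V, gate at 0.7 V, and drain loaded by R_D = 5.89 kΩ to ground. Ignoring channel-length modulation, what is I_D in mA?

I_D = 0.282 mA

V_SG = V_DD − V_G = 1.79 − 0.7 = 1.09 V, so V_ov = 1.09 − 0.46 = 0.63 V.
Assume saturation: I_D = ½ k_p V_ov² = 0.5 × 3.86 × 0.63² = 0.766 mA, giving V_SD = V_DD − I_D R_D = 1.79 − 0.766 × 5.89 = -2.72 V.
But -2.72 V < V_ov = 0.63 V, so the device is actually in triode.
In triode I_D = k_p[V_ov V_SD − ½ V_SD²] and I_D = (V_DD − V_SD)/R_D. Equating: 11.4 V_SD² − 15.32 V_SD + 1.79 = 0, giving V_SD = 0.129 V (the root below V_ov).
I_D = (1.79 − 0.129) / 5.89 = 0.282 mA.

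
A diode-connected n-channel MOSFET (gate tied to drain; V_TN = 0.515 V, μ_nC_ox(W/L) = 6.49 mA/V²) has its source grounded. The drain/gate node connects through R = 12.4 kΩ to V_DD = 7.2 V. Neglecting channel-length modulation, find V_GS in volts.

With gate tied to drain, V_GS = V_DS ≥ V_GS − V_TN, so the device is in saturation.
KCL at the drain: ½ k_n (V_GS − V_TN)² = (V_DD − V_GS)/R.
Let x = V_GS − 0.515. Then 40.2 x² + x − 6.685 = 0, giving x = 0.395 V (positive root), so V_GS = 0.91 V.
I_D = (V_DD − V_GS)/R = (7.2 − 0.91) / 12.4 = 0.507 mA.

V_GS = 0.910 V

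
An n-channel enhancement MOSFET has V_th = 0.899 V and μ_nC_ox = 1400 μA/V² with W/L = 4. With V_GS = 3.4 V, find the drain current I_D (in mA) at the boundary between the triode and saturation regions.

At the boundary V_DS = V_ov = V_GS − V_th = 3.4 − 0.899 = 2.5 V.
k_n = μ_nC_ox · (W/L) = 5.6 mA/V².
I_D = ½ k_n V_ov² = 0.5 × 5.6 × 2.5² = 17.5 mA.

I_D = 17.5 mA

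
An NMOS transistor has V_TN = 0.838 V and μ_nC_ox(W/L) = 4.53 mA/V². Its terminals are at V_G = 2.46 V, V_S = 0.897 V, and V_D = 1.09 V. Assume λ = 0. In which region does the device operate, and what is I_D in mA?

V_GS = V_G − V_S = 2.46 − 0.897 = 1.56 V; V_DS = V_D − V_S = 1.09 − 0.897 = 0.193 V.
V_ov = V_GS − V_TN = 1.56 − 0.838 = 0.725 V.
Since V_DS = 0.193 V < V_ov = 0.725 V, the device is in the triode region.
I_D = k_n [V_ov · V_DS − ½ V_DS²] = 4.53 × [0.725 × 0.193 − 0.5 × 0.193²] = 0.549 mA.

Triode; I_D = 0.549 mA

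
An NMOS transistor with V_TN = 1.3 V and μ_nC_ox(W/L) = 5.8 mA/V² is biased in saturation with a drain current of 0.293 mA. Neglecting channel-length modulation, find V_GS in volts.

V_GS = 1.62 V

In saturation I_D = ½ k_n (V_GS − V_TN)², so V_GS − V_TN = √(2 I_D / k_n) = √(2 × 0.293 / 5.8) = 0.318 V.
V_GS = 1.3 + 0.318 = 1.62 V.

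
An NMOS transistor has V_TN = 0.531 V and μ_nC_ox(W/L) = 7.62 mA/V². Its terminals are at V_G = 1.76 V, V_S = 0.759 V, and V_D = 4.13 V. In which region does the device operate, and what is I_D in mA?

Saturation; I_D = 0.842 mA

V_GS = V_G − V_S = 1.76 − 0.759 = 1 V; V_DS = V_D − V_S = 4.13 − 0.759 = 3.37 V.
V_ov = V_GS − V_TN = 1 − 0.531 = 0.47 V.
Since V_DS = 3.37 V ≥ V_ov = 0.47 V, the device is in saturation.
I_D = ½ k_n V_ov² = 0.5 × 7.62 × 0.47² = 0.842 mA.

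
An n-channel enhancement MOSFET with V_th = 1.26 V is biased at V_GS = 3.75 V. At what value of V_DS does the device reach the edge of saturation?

V_DS,sat = 2.49 V

The boundary between triode and saturation is V_DS = V_GS − V_th = V_ov.
V_ov = 3.75 − 1.26 = 2.49 V.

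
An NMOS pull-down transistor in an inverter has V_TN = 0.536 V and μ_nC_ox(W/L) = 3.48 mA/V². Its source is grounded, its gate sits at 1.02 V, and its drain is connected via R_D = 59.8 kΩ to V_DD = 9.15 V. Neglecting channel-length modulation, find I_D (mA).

V_GS = V_G = 1.02 V, so V_ov = 1.02 − 0.536 = 0.484 V.
Assume saturation: I_D = ½ k_n V_ov² = 0.5 × 3.48 × 0.484² = 0.408 mA, giving V_DS = V_DD − I_D R_D = 9.15 − 0.408 × 59.8 = -15.2 V.
But -15.2 V < V_ov = 0.484 V, so the device is actually in triode.
In triode I_D = k_n[V_ov V_DS − ½ V_DS²] and I_D = (V_DD − V_DS)/R_D. Equating: 104 V_DS² − 101.7 V_DS + 9.15 = 0, giving V_DS = 0.1 V (the root below V_ov).
I_D = (9.15 − 0.1) / 59.8 = 0.151 mA.

I_D = 0.151 mA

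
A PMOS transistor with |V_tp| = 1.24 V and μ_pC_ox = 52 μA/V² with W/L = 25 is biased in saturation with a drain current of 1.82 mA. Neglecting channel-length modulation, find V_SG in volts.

V_SG = 2.91 V

k_p = μ_pC_ox · (W/L) = 1.3 mA/V².
In saturation I_D = ½ k_p (V_SG − |V_tp|)², so V_SG − |V_tp| = √(2 I_D / k_p) = √(2 × 1.82 / 1.3) = 1.67 V.
V_SG = 1.24 + 1.67 = 2.91 V.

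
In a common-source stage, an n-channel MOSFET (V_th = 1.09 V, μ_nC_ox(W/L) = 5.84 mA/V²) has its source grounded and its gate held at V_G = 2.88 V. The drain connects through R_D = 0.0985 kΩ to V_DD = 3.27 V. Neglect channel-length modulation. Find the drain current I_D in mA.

V_GS = V_G = 2.88 V, so V_ov = 2.88 − 1.09 = 1.79 V.
Assume saturation: I_D = ½ k_n V_ov² = 0.5 × 5.84 × 1.79² = 9.36 mA, giving V_DS = V_DD − I_D R_D = 3.27 − 9.36 × 0.0985 = 2.35 V.
V_DS = 2.35 V ≥ V_ov = 1.79 V, confirming saturation.

I_D = 9.36 mA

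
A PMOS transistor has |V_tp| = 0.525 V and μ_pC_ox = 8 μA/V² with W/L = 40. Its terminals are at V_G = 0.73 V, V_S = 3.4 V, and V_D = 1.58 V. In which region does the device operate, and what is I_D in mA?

Triode; I_D = 0.719 mA

V_SG = V_S − V_G = 3.4 − 0.73 = 2.67 V; V_SD = V_S − V_D = 3.4 − 1.58 = 1.82 V.
k_p = μ_pC_ox · (W/L) = 0.32 mA/V².
V_ov = V_SG − |V_tp| = 2.67 − 0.525 = 2.15 V.
Since V_SD = 1.82 V < V_ov = 2.15 V, the device is in the triode region.
I_D = k_p [V_ov · V_SD − ½ V_SD²] = 0.32 × [2.15 × 1.82 − 0.5 × 1.82²] = 0.719 mA.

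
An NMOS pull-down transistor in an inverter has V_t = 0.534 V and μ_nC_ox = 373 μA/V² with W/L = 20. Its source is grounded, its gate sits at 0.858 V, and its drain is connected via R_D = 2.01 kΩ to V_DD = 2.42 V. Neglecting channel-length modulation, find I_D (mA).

V_GS = V_G = 0.858 V, so V_ov = 0.858 − 0.534 = 0.324 V.
k_n = μ_nC_ox · (W/L) = 7.46 mA/V².
Assume saturation: I_D = ½ k_n V_ov² = 0.5 × 7.46 × 0.324² = 0.392 mA, giving V_DS = V_DD − I_D R_D = 2.42 − 0.392 × 2.01 = 1.63 V.
V_DS = 1.63 V ≥ V_ov = 0.324 V, confirming saturation.

I_D = 0.392 mA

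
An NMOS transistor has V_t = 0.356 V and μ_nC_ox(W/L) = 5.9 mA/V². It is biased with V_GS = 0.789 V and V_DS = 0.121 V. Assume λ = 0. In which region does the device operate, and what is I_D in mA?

Triode; I_D = 0.266 mA

V_ov = V_GS − V_t = 0.789 − 0.356 = 0.433 V.
Since V_DS = 0.121 V < V_ov = 0.433 V, the device is in the triode region.
I_D = k_n [V_ov · V_DS − ½ V_DS²] = 5.9 × [0.433 × 0.121 − 0.5 × 0.121²] = 0.266 mA.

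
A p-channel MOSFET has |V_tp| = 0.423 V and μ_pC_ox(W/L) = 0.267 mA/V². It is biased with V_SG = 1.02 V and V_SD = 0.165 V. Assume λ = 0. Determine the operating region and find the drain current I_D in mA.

V_ov = V_SG − |V_tp| = 1.02 − 0.423 = 0.597 V.
Since V_SD = 0.165 V < V_ov = 0.597 V, the device is in the triode region.
I_D = k_p [V_ov · V_SD − ½ V_SD²] = 0.267 × [0.597 × 0.165 − 0.5 × 0.165²] = 0.0227 mA.

Triode; I_D = 0.0227 mA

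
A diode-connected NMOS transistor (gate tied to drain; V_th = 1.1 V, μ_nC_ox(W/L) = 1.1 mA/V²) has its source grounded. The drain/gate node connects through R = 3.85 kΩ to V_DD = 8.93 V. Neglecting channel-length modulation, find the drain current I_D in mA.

With gate tied to drain, V_GS = V_DS ≥ V_GS − V_th, so the device is in saturation.
KCL at the drain: ½ k_n (V_GS − V_th)² = (V_DD − V_GS)/R.
Let x = V_GS − 1.1. Then 2.12 x² + x − 7.83 = 0, giving x = 1.7 V (positive root), so V_GS = 2.8 V.
I_D = (V_DD − V_GS)/R = (8.93 − 2.8) / 3.85 = 1.59 mA.

I_D = 1.59 mA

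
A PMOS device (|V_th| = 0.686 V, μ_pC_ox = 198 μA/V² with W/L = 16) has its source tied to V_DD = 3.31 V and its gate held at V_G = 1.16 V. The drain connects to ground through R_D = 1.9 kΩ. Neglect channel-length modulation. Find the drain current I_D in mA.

I_D = 1.54 mA

V_SG = V_DD − V_G = 3.31 − 1.16 = 2.15 V, so V_ov = 2.15 − 0.686 = 1.46 V.
k_p = μ_pC_ox · (W/L) = 3.168 mA/V².
Assume saturation: I_D = ½ k_p V_ov² = 0.5 × 3.168 × 1.46² = 3.39 mA, giving V_SD = V_DD − I_D R_D = 3.31 − 3.39 × 1.9 = -3.14 V.
But -3.14 V < V_ov = 1.46 V, so the device is actually in triode.
In triode I_D = k_p[V_ov V_SD − ½ V_SD²] and I_D = (V_DD − V_SD)/R_D. Equating: 3.01 V_SD² − 9.812 V_SD + 3.31 = 0, giving V_SD = 0.382 V (the root below V_ov).
I_D = (3.31 − 0.382) / 1.9 = 1.54 mA.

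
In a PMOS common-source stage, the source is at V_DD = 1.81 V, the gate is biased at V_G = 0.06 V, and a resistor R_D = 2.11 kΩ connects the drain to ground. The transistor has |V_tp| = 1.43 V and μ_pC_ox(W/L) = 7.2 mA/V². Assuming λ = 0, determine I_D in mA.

V_SG = V_DD − V_G = 1.81 − 0.06 = 1.75 V, so V_ov = 1.75 − 1.43 = 0.32 V.
Assume saturation: I_D = ½ k_p V_ov² = 0.5 × 7.2 × 0.32² = 0.369 mA, giving V_SD = V_DD − I_D R_D = 1.81 − 0.369 × 2.11 = 1.03 V.
V_SD = 1.03 V ≥ V_ov = 0.32 V, confirming saturation.

I_D = 0.369 mA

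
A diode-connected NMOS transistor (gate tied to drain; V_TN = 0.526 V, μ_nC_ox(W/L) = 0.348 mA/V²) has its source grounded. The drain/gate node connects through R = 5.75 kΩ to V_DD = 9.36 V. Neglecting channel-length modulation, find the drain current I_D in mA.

With gate tied to drain, V_GS = V_DS ≥ V_GS − V_TN, so the device is in saturation.
KCL at the drain: ½ k_n (V_GS − V_TN)² = (V_DD − V_GS)/R.
Let x = V_GS − 0.526. Then 1 x² + x − 8.834 = 0, giving x = 2.51 V (positive root), so V_GS = 3.04 V.
I_D = (V_DD − V_GS)/R = (9.36 − 3.04) / 5.75 = 1.1 mA.

I_D = 1.10 mA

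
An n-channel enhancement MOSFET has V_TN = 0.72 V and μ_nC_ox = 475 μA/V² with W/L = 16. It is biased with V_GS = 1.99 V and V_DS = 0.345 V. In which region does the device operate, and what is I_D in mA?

k_n = μ_nC_ox · (W/L) = 7.6 mA/V².
V_ov = V_GS − V_TN = 1.99 − 0.72 = 1.27 V.
Since V_DS = 0.345 V < V_ov = 1.27 V, the device is in the triode region.
I_D = k_n [V_ov · V_DS − ½ V_DS²] = 7.6 × [1.27 × 0.345 − 0.5 × 0.345²] = 2.88 mA.

Triode; I_D = 2.88 mA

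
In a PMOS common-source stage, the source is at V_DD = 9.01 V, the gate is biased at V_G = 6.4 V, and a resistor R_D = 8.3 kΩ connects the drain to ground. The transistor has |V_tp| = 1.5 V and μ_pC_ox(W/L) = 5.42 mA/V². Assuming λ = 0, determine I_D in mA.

I_D = 1.06 mA

V_SG = V_DD − V_G = 9.01 − 6.4 = 2.61 V, so V_ov = 2.61 − 1.5 = 1.11 V.
Assume saturation: I_D = ½ k_p V_ov² = 0.5 × 5.42 × 1.11² = 3.34 mA, giving V_SD = V_DD − I_D R_D = 9.01 − 3.34 × 8.3 = -18.7 V.
But -18.7 V < V_ov = 1.11 V, so the device is actually in triode.
In triode I_D = k_p[V_ov V_SD − ½ V_SD²] and I_D = (V_DD − V_SD)/R_D. Equating: 22.5 V_SD² − 50.93 V_SD + 9.01 = 0, giving V_SD = 0.193 V (the root below V_ov).
I_D = (9.01 − 0.193) / 8.3 = 1.06 mA.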